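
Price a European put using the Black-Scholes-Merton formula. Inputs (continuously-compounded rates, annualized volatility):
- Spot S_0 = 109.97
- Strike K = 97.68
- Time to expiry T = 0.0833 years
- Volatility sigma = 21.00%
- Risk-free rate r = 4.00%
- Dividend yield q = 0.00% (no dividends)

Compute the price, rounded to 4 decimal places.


d1 = (ln(S/K) + (r - q + 0.5*sigma^2) * T) / (sigma * sqrt(T)) = 2.04059141
d2 = d1 - sigma * sqrt(T) = 1.97998176
exp(-rT) = 0.99667354; exp(-qT) = 1.00000000
P = K * exp(-rT) * N(-d2) - S_0 * exp(-qT) * N(-d1)
N(-d1) = 0.02064573; N(-d2) = 0.02385279
P = 97.6800 * 0.99667354 * 0.02385279 - 109.9700 * 1.00000000 * 0.02064573 = 0.0518

Answer: Price = 0.0518


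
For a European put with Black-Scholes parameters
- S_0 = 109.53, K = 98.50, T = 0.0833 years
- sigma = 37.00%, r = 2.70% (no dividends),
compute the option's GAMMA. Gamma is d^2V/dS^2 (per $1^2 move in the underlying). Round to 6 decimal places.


Answer: Gamma = 0.019275

Derivation:
d1 = 1.0684014651; d2 = 0.9616130294
phi(d1) = 0.2254449264; exp(-qT) = 1.0000000000; exp(-rT) = 0.9977534273
Gamma = exp(-qT) * phi(d1) / (S * sigma * sqrt(T)) = 1.0000000000 * 0.2254449264 / (109.5300 * 0.3700 * 0.2886173938) = 0.019275


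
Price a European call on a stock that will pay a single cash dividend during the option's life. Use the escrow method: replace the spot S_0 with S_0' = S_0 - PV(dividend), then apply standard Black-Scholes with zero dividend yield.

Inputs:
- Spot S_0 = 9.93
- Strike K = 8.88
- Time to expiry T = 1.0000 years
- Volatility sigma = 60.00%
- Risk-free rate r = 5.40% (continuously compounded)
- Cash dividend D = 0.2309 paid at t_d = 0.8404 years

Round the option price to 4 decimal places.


Answer: Price = 2.8437

Derivation:
PV(D) = D * exp(-r * t_d) = 0.2309 * 0.95563274 = 0.22065560
S_0' = S_0 - PV(D) = 9.9300 - 0.22065560 = 9.70934440
d1 = (ln(S_0'/K) + (r + sigma^2/2)*T) / (sigma*sqrt(T)) = 0.53881201
d2 = d1 - sigma*sqrt(T) = -0.06118799
exp(-rT) = 0.94743211
N(d1) = 0.70499171; N(d2) = 0.47560475
C = S_0' * N(d1) - K * exp(-rT) * N(d2) = 9.70934440 * 0.70499171 - 8.8800 * 0.94743211 * 0.47560475 = 2.8437


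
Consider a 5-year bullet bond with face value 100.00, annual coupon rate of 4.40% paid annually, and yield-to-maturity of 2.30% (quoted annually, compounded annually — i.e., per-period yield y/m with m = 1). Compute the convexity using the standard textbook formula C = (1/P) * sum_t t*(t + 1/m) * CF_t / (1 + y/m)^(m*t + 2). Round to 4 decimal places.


Coupon per period c = face * coupon_rate / m = 4.400000
Periods per year m = 1; per-period yield y/m = 0.023000
Number of cashflows N = 5
Cashflows (t years, CF_t, discount factor 1/(1+y/m)^(m*t), PV):
  t = 1.0000: CF_t = 4.400000, DF = 0.977517, PV = 4.301075
  t = 2.0000: CF_t = 4.400000, DF = 0.955540, PV = 4.204375
  t = 3.0000: CF_t = 4.400000, DF = 0.934056, PV = 4.109848
  t = 4.0000: CF_t = 4.400000, DF = 0.913056, PV = 4.017447
  t = 5.0000: CF_t = 104.400000, DF = 0.892528, PV = 93.179919
Price P = sum_t PV_t = 109.812664
Convexity numerator sum_t t*(t + 1/m) * CF_t / (1+y/m)^(m*t + 2):
  t = 1.0000: term = 8.219696
  t = 2.0000: term = 24.104681
  t = 3.0000: term = 47.125476
  t = 4.0000: term = 76.776599
  t = 5.0000: term = 2671.113347
Convexity = (1/P) * sum = 2827.339800 / 109.812664 = 25.746937

Answer: Convexity = 25.7469


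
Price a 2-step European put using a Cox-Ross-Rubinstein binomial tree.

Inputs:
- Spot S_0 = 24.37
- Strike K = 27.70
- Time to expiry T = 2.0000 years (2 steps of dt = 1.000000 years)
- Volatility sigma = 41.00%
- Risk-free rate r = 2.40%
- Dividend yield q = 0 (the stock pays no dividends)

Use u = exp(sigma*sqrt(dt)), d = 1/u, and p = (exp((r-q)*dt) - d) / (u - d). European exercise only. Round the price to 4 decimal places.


Answer: Price = V(0,0) = 6.8500

Derivation:
dt = T/N = 1.000000
u = exp(sigma*sqrt(dt)) = 1.506818; d = 1/u = 0.663650
p = (exp((r-q)*dt) - d) / (u - d) = 0.427721
Discount per step: exp(-r*dt) = 0.976286
Stock lattice S(k, i) with i counting down-moves:
  k=0: S(0,0) = 24.3700
  k=1: S(1,0) = 36.7211; S(1,1) = 16.1732
  k=2: S(2,0) = 55.3321; S(2,1) = 24.3700; S(2,2) = 10.7333
Terminal payoffs V(N, i) = max(K - S_T, 0):
  V(2,0) = 0.000000; V(2,1) = 3.330000; V(2,2) = 16.966681
Backward induction: V(k, i) = exp(-r*dt) * [p * V(k+1, i) + (1-p) * V(k+1, i+1)].
  V(1,0) = exp(-r*dt) * [p*0.000000 + (1-p)*3.330000] = 1.860499
  V(1,1) = exp(-r*dt) * [p*3.330000 + (1-p)*16.966681] = 10.869958
  V(0,0) = exp(-r*dt) * [p*1.860499 + (1-p)*10.869958] = 6.850037


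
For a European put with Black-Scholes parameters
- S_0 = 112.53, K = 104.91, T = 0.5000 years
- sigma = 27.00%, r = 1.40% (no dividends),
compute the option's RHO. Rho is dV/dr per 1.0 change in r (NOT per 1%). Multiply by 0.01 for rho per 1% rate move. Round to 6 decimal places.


Answer: Rho = -19.734673

Derivation:
d1 = 0.4993850662; d2 = 0.3084662353
phi(d1) = 0.3521735253; exp(-qT) = 1.0000000000; exp(-rT) = 0.9930244429
N(-d2) = 0.3788637944
Rho = -K*T*exp(-rT)*N(-d2) = -104.9100 * 0.5000 * 0.9930244429 * 0.3788637944 = -19.734673


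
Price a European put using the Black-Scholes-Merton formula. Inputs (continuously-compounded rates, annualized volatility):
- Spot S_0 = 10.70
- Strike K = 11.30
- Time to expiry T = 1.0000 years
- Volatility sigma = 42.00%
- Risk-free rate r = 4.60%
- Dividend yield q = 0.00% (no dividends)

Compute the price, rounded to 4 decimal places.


Answer: Price = 1.8338

Derivation:
d1 = (ln(S/K) + (r - q + 0.5*sigma^2) * T) / (sigma * sqrt(T)) = 0.18962147
d2 = d1 - sigma * sqrt(T) = -0.23037853
exp(-rT) = 0.95504196; exp(-qT) = 1.00000000
P = K * exp(-rT) * N(-d2) - S_0 * exp(-qT) * N(-d1)
N(-d1) = 0.42480288; N(-d2) = 0.59110118
P = 11.3000 * 0.95504196 * 0.59110118 - 10.7000 * 1.00000000 * 0.42480288 = 1.8338


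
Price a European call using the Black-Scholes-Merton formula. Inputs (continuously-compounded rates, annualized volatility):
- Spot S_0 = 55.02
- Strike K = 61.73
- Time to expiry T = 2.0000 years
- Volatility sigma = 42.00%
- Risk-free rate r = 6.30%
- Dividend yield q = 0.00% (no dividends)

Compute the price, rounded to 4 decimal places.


Answer: Price = 13.0796

Derivation:
d1 = (ln(S/K) + (r - q + 0.5*sigma^2) * T) / (sigma * sqrt(T)) = 0.31538094
d2 = d1 - sigma * sqrt(T) = -0.27858876
exp(-rT) = 0.88161485; exp(-qT) = 1.00000000
C = S_0 * exp(-qT) * N(d1) - K * exp(-rT) * N(d2)
N(d1) = 0.62376378; N(d2) = 0.39028022
C = 55.0200 * 1.00000000 * 0.62376378 - 61.7300 * 0.88161485 * 0.39028022 = 13.0796


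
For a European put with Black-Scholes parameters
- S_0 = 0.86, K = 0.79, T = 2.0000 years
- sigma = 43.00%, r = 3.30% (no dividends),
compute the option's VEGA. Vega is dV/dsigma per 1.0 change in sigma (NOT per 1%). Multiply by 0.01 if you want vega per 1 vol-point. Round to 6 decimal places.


d1 = 0.5522001484; d2 = -0.0559116834
phi(d1) = 0.3425282869; exp(-qT) = 1.0000000000; exp(-rT) = 0.9361308643
Vega = S * exp(-qT) * phi(d1) * sqrt(T) = 0.8600 * 1.0000000000 * 0.3425282869 * 1.4142135624 = 0.416591

Answer: Vega = 0.416591


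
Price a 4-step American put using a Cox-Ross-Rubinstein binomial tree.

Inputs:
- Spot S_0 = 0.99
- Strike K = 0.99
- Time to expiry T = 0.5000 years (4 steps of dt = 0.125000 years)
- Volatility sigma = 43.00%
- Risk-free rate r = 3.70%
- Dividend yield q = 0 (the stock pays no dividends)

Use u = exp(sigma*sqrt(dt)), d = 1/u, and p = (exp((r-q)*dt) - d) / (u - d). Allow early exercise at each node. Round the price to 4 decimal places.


dt = T/N = 0.125000
u = exp(sigma*sqrt(dt)) = 1.164193; d = 1/u = 0.858964
p = (exp((r-q)*dt) - d) / (u - d) = 0.477254
Discount per step: exp(-r*dt) = 0.995386
Stock lattice S(k, i) with i counting down-moves:
  k=0: S(0,0) = 0.9900
  k=1: S(1,0) = 1.1526; S(1,1) = 0.8504
  k=2: S(2,0) = 1.3418; S(2,1) = 0.9900; S(2,2) = 0.7304
  k=3: S(3,0) = 1.5621; S(3,1) = 1.1526; S(3,2) = 0.8504; S(3,3) = 0.6274
  k=4: S(4,0) = 1.8186; S(4,1) = 1.3418; S(4,2) = 0.9900; S(4,3) = 0.7304; S(4,4) = 0.5389
Terminal payoffs V(N, i) = max(K - S_T, 0):
  V(4,0) = 0.000000; V(4,1) = 0.000000; V(4,2) = 0.000000; V(4,3) = 0.259559; V(4,4) = 0.451066
Backward induction: V(k, i) = exp(-r*dt) * [p * V(k+1, i) + (1-p) * V(k+1, i+1)]; then take max(V_cont, immediate exercise) for American.
  V(3,0) = exp(-r*dt) * [p*0.000000 + (1-p)*0.000000] = 0.000000; exercise = 0.000000; V(3,0) = max -> 0.000000
  V(3,1) = exp(-r*dt) * [p*0.000000 + (1-p)*0.000000] = 0.000000; exercise = 0.000000; V(3,1) = max -> 0.000000
  V(3,2) = exp(-r*dt) * [p*0.000000 + (1-p)*0.259559] = 0.135057; exercise = 0.139625; V(3,2) = max -> 0.139625
  V(3,3) = exp(-r*dt) * [p*0.259559 + (1-p)*0.451066] = 0.358009; exercise = 0.362577; V(3,3) = max -> 0.362577
  V(2,0) = exp(-r*dt) * [p*0.000000 + (1-p)*0.000000] = 0.000000; exercise = 0.000000; V(2,0) = max -> 0.000000
  V(2,1) = exp(-r*dt) * [p*0.000000 + (1-p)*0.139625] = 0.072652; exercise = 0.000000; V(2,1) = max -> 0.072652
  V(2,2) = exp(-r*dt) * [p*0.139625 + (1-p)*0.362577] = 0.254990; exercise = 0.259559; V(2,2) = max -> 0.259559
  V(1,0) = exp(-r*dt) * [p*0.000000 + (1-p)*0.072652] = 0.037803; exercise = 0.000000; V(1,0) = max -> 0.037803
  V(1,1) = exp(-r*dt) * [p*0.072652 + (1-p)*0.259559] = 0.169571; exercise = 0.139625; V(1,1) = max -> 0.169571
  V(0,0) = exp(-r*dt) * [p*0.037803 + (1-p)*0.169571] = 0.106192; exercise = 0.000000; V(0,0) = max -> 0.106192

Answer: Price = V(0,0) = 0.1062


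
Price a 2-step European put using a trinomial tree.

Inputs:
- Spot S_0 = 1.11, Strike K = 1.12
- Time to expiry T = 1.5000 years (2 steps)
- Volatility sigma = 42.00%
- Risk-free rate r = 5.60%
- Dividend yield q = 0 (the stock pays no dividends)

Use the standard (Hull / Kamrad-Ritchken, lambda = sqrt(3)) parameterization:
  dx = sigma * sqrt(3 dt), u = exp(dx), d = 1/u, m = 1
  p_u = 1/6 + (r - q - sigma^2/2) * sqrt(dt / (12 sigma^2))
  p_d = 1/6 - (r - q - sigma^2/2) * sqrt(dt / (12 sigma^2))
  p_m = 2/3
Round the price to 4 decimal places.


dt = T/N = 0.750000; dx = sigma*sqrt(3*dt) = 0.630000
u = exp(dx) = 1.877611; d = 1/u = 0.532592
p_u = 0.147500, p_m = 0.666667, p_d = 0.185833
Discount per step: exp(-r*dt) = 0.958870
Stock lattice S(k, j) with j the centered position index:
  k=0: S(0,+0) = 1.1100
  k=1: S(1,-1) = 0.5912; S(1,+0) = 1.1100; S(1,+1) = 2.0841
  k=2: S(2,-2) = 0.3149; S(2,-1) = 0.5912; S(2,+0) = 1.1100; S(2,+1) = 2.0841; S(2,+2) = 3.9132
Terminal payoffs V(N, j) = max(K - S_T, 0):
  V(2,-2) = 0.805144; V(2,-1) = 0.528823; V(2,+0) = 0.010000; V(2,+1) = 0.000000; V(2,+2) = 0.000000
Backward induction: V(k, j) = exp(-r*dt) * [p_u * V(k+1, j+1) + p_m * V(k+1, j) + p_d * V(k+1, j-1)]
  V(1,-1) = exp(-r*dt) * [p_u*0.010000 + p_m*0.528823 + p_d*0.805144] = 0.482931
  V(1,+0) = exp(-r*dt) * [p_u*0.000000 + p_m*0.010000 + p_d*0.528823] = 0.100623
  V(1,+1) = exp(-r*dt) * [p_u*0.000000 + p_m*0.000000 + p_d*0.010000] = 0.001782
  V(0,+0) = exp(-r*dt) * [p_u*0.001782 + p_m*0.100623 + p_d*0.482931] = 0.150629

Answer: Price = V(0,0) = 0.1506


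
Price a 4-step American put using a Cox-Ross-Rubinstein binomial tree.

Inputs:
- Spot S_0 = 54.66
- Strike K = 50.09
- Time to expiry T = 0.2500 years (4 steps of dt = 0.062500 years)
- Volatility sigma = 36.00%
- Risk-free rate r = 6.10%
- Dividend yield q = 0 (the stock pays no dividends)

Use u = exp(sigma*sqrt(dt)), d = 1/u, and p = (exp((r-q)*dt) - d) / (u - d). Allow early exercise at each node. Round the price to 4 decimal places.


Answer: Price = V(0,0) = 1.8647

Derivation:
dt = T/N = 0.062500
u = exp(sigma*sqrt(dt)) = 1.094174; d = 1/u = 0.913931
p = (exp((r-q)*dt) - d) / (u - d) = 0.498708
Discount per step: exp(-r*dt) = 0.996195
Stock lattice S(k, i) with i counting down-moves:
  k=0: S(0,0) = 54.6600
  k=1: S(1,0) = 59.8076; S(1,1) = 49.9555
  k=2: S(2,0) = 65.4399; S(2,1) = 54.6600; S(2,2) = 45.6559
  k=3: S(3,0) = 71.6027; S(3,1) = 59.8076; S(3,2) = 49.9555; S(3,3) = 41.7263
  k=4: S(4,0) = 78.3458; S(4,1) = 65.4399; S(4,2) = 54.6600; S(4,3) = 45.6559; S(4,4) = 38.1350
Terminal payoffs V(N, i) = max(K - S_T, 0):
  V(4,0) = 0.000000; V(4,1) = 0.000000; V(4,2) = 0.000000; V(4,3) = 4.434130; V(4,4) = 11.955012
Backward induction: V(k, i) = exp(-r*dt) * [p * V(k+1, i) + (1-p) * V(k+1, i+1)]; then take max(V_cont, immediate exercise) for American.
  V(3,0) = exp(-r*dt) * [p*0.000000 + (1-p)*0.000000] = 0.000000; exercise = 0.000000; V(3,0) = max -> 0.000000
  V(3,1) = exp(-r*dt) * [p*0.000000 + (1-p)*0.000000] = 0.000000; exercise = 0.000000; V(3,1) = max -> 0.000000
  V(3,2) = exp(-r*dt) * [p*0.000000 + (1-p)*4.434130] = 2.214338; exercise = 0.134521; V(3,2) = max -> 2.214338
  V(3,3) = exp(-r*dt) * [p*4.434130 + (1-p)*11.955012] = 8.173072; exercise = 8.363677; V(3,3) = max -> 8.363677
  V(2,0) = exp(-r*dt) * [p*0.000000 + (1-p)*0.000000] = 0.000000; exercise = 0.000000; V(2,0) = max -> 0.000000
  V(2,1) = exp(-r*dt) * [p*0.000000 + (1-p)*2.214338] = 1.105807; exercise = 0.000000; V(2,1) = max -> 1.105807
  V(2,2) = exp(-r*dt) * [p*2.214338 + (1-p)*8.363677] = 5.276799; exercise = 4.434130; V(2,2) = max -> 5.276799
  V(1,0) = exp(-r*dt) * [p*0.000000 + (1-p)*1.105807] = 0.552223; exercise = 0.000000; V(1,0) = max -> 0.552223
  V(1,1) = exp(-r*dt) * [p*1.105807 + (1-p)*5.276799] = 3.184530; exercise = 0.134521; V(1,1) = max -> 3.184530
  V(0,0) = exp(-r*dt) * [p*0.552223 + (1-p)*3.184530] = 1.864656; exercise = 0.000000; V(0,0) = max -> 1.864656


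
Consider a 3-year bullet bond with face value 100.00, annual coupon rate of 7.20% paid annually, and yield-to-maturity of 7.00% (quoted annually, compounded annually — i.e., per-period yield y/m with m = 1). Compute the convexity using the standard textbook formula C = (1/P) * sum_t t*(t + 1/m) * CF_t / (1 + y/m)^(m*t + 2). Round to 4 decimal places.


Coupon per period c = face * coupon_rate / m = 7.200000
Periods per year m = 1; per-period yield y/m = 0.070000
Number of cashflows N = 3
Cashflows (t years, CF_t, discount factor 1/(1+y/m)^(m*t), PV):
  t = 1.0000: CF_t = 7.200000, DF = 0.934579, PV = 6.728972
  t = 2.0000: CF_t = 7.200000, DF = 0.873439, PV = 6.288759
  t = 3.0000: CF_t = 107.200000, DF = 0.816298, PV = 87.507132
Price P = sum_t PV_t = 100.524863
Convexity numerator sum_t t*(t + 1/m) * CF_t / (1+y/m)^(m*t + 2):
  t = 1.0000: term = 11.754689
  t = 2.0000: term = 32.957073
  t = 3.0000: term = 917.185421
Convexity = (1/P) * sum = 961.897184 / 100.524863 = 9.568749

Answer: Convexity = 9.5687


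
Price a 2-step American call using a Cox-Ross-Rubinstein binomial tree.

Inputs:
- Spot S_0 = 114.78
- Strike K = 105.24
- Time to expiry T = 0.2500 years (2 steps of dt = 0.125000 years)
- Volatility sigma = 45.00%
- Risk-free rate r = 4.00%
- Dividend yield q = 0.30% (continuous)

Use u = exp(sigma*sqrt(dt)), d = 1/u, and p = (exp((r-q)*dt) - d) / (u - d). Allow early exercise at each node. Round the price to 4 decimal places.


Answer: Price = V(0,0) = 16.4383

Derivation:
dt = T/N = 0.125000
u = exp(sigma*sqrt(dt)) = 1.172454; d = 1/u = 0.852912
p = (exp((r-q)*dt) - d) / (u - d) = 0.474816
Discount per step: exp(-r*dt) = 0.995012
Stock lattice S(k, i) with i counting down-moves:
  k=0: S(0,0) = 114.7800
  k=1: S(1,0) = 134.5743; S(1,1) = 97.8972
  k=2: S(2,0) = 157.7822; S(2,1) = 114.7800; S(2,2) = 83.4977
Terminal payoffs V(N, i) = max(S_T - K, 0):
  V(2,0) = 52.542153; V(2,1) = 9.540000; V(2,2) = 0.000000
Backward induction: V(k, i) = exp(-r*dt) * [p * V(k+1, i) + (1-p) * V(k+1, i+1)]; then take max(V_cont, immediate exercise) for American.
  V(1,0) = exp(-r*dt) * [p*52.542153 + (1-p)*9.540000] = 29.808706; exercise = 29.334275; V(1,0) = max -> 29.808706
  V(1,1) = exp(-r*dt) * [p*9.540000 + (1-p)*0.000000] = 4.507155; exercise = 0.000000; V(1,1) = max -> 4.507155
  V(0,0) = exp(-r*dt) * [p*29.808706 + (1-p)*4.507155] = 16.438346; exercise = 9.540000; V(0,0) = max -> 16.438346


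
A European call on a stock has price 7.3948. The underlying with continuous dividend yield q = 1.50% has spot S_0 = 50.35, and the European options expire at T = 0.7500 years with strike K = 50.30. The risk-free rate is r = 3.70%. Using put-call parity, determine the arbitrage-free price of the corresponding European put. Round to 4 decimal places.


Answer: Put price = 6.5314

Derivation:
Put-call parity: C - P = S_0 * exp(-qT) - K * exp(-rT).
S_0 * exp(-qT) = 50.3500 * 0.98881304 = 49.78673680
K * exp(-rT) = 50.3000 * 0.97263149 = 48.92336416
P = C - S*exp(-qT) + K*exp(-rT)
P = 7.3948 - 49.78673680 + 48.92336416 = 6.5314


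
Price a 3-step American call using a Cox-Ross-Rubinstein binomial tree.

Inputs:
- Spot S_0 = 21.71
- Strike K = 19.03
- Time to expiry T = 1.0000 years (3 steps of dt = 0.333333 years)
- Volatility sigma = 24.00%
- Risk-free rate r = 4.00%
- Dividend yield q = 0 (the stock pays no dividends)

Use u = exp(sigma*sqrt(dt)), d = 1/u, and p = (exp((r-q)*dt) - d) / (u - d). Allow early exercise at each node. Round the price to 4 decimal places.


dt = T/N = 0.333333
u = exp(sigma*sqrt(dt)) = 1.148623; d = 1/u = 0.870607
p = (exp((r-q)*dt) - d) / (u - d) = 0.513694
Discount per step: exp(-r*dt) = 0.986755
Stock lattice S(k, i) with i counting down-moves:
  k=0: S(0,0) = 21.7100
  k=1: S(1,0) = 24.9366; S(1,1) = 18.9009
  k=2: S(2,0) = 28.6428; S(2,1) = 21.7100; S(2,2) = 16.4553
  k=3: S(3,0) = 32.8998; S(3,1) = 24.9366; S(3,2) = 18.9009; S(3,3) = 14.3261
Terminal payoffs V(N, i) = max(S_T - K, 0):
  V(3,0) = 13.869754; V(3,1) = 5.906611; V(3,2) = 0.000000; V(3,3) = 0.000000
Backward induction: V(k, i) = exp(-r*dt) * [p * V(k+1, i) + (1-p) * V(k+1, i+1)]; then take max(V_cont, immediate exercise) for American.
  V(2,0) = exp(-r*dt) * [p*13.869754 + (1-p)*5.906611] = 9.864821; exercise = 9.612772; V(2,0) = max -> 9.864821
  V(2,1) = exp(-r*dt) * [p*5.906611 + (1-p)*0.000000] = 2.994005; exercise = 2.680000; V(2,1) = max -> 2.994005
  V(2,2) = exp(-r*dt) * [p*0.000000 + (1-p)*0.000000] = 0.000000; exercise = 0.000000; V(2,2) = max -> 0.000000
  V(1,0) = exp(-r*dt) * [p*9.864821 + (1-p)*2.994005] = 6.437102; exercise = 5.906611; V(1,0) = max -> 6.437102
  V(1,1) = exp(-r*dt) * [p*2.994005 + (1-p)*0.000000] = 1.517633; exercise = 0.000000; V(1,1) = max -> 1.517633
  V(0,0) = exp(-r*dt) * [p*6.437102 + (1-p)*1.517633] = 3.991165; exercise = 2.680000; V(0,0) = max -> 3.991165

Answer: Price = V(0,0) = 3.9912


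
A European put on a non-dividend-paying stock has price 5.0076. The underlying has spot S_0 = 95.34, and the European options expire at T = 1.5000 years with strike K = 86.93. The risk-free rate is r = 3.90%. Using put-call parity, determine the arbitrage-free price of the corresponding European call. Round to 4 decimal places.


Answer: Call price = 18.3571

Derivation:
Put-call parity: C - P = S_0 * exp(-qT) - K * exp(-rT).
S_0 * exp(-qT) = 95.3400 * 1.00000000 = 95.34000000
K * exp(-rT) = 86.9300 * 0.94317824 = 81.99048444
C = P + S*exp(-qT) - K*exp(-rT)
C = 5.0076 + 95.34000000 - 81.99048444 = 18.3571


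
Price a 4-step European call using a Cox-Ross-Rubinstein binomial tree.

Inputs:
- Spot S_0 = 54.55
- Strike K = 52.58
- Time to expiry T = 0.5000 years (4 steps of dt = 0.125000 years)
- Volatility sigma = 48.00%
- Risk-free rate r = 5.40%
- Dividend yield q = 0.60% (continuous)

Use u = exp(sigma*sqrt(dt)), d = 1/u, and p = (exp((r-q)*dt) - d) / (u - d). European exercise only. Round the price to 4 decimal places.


dt = T/N = 0.125000
u = exp(sigma*sqrt(dt)) = 1.184956; d = 1/u = 0.843913
p = (exp((r-q)*dt) - d) / (u - d) = 0.475321
Discount per step: exp(-r*dt) = 0.993273
Stock lattice S(k, i) with i counting down-moves:
  k=0: S(0,0) = 54.5500
  k=1: S(1,0) = 64.6393; S(1,1) = 46.0355
  k=2: S(2,0) = 76.5948; S(2,1) = 54.5500; S(2,2) = 38.8499
  k=3: S(3,0) = 90.7614; S(3,1) = 64.6393; S(3,2) = 46.0355; S(3,3) = 32.7860
  k=4: S(4,0) = 107.5483; S(4,1) = 76.5948; S(4,2) = 54.5500; S(4,3) = 38.8499; S(4,4) = 27.6685
Terminal payoffs V(N, i) = max(S_T - K, 0):
  V(4,0) = 54.968319; V(4,1) = 24.014783; V(4,2) = 1.970000; V(4,3) = 0.000000; V(4,4) = 0.000000
Backward induction: V(k, i) = exp(-r*dt) * [p * V(k+1, i) + (1-p) * V(k+1, i+1)].
  V(3,0) = exp(-r*dt) * [p*54.968319 + (1-p)*24.014783] = 38.467121
  V(3,1) = exp(-r*dt) * [p*24.014783 + (1-p)*1.970000] = 12.364607
  V(3,2) = exp(-r*dt) * [p*1.970000 + (1-p)*0.000000] = 0.930083
  V(3,3) = exp(-r*dt) * [p*0.000000 + (1-p)*0.000000] = 0.000000
  V(2,0) = exp(-r*dt) * [p*38.467121 + (1-p)*12.364607] = 24.605037
  V(2,1) = exp(-r*dt) * [p*12.364607 + (1-p)*0.930083] = 6.322334
  V(2,2) = exp(-r*dt) * [p*0.930083 + (1-p)*0.000000] = 0.439114
  V(1,0) = exp(-r*dt) * [p*24.605037 + (1-p)*6.322334] = 14.911496
  V(1,1) = exp(-r*dt) * [p*6.322334 + (1-p)*0.439114] = 3.213766
  V(0,0) = exp(-r*dt) * [p*14.911496 + (1-p)*3.213766] = 8.714919

Answer: Price = V(0,0) = 8.7149


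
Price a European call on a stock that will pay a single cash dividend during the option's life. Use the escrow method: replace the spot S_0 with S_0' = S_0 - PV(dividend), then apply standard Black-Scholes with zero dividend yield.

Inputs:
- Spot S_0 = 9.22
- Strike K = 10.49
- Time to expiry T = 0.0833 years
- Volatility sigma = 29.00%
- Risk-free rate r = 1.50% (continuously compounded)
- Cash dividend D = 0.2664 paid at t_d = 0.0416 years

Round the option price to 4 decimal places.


Answer: Price = 0.0095

Derivation:
PV(D) = D * exp(-r * t_d) = 0.2664 * 0.99937619 = 0.26623382
S_0' = S_0 - PV(D) = 9.2200 - 0.26623382 = 8.95376618
d1 = (ln(S_0'/K) + (r + sigma^2/2)*T) / (sigma*sqrt(T)) = -1.83509755
d2 = d1 - sigma*sqrt(T) = -1.91879660
exp(-rT) = 0.99875128
N(d1) = 0.03324562; N(d2) = 0.02750504
C = S_0' * N(d1) - K * exp(-rT) * N(d2) = 8.95376618 * 0.03324562 - 10.4900 * 0.99875128 * 0.02750504 = 0.0095


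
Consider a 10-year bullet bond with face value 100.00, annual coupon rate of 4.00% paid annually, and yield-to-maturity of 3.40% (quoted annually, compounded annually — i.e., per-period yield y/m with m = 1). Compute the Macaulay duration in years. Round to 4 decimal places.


Coupon per period c = face * coupon_rate / m = 4.000000
Periods per year m = 1; per-period yield y/m = 0.034000
Number of cashflows N = 10
Cashflows (t years, CF_t, discount factor 1/(1+y/m)^(m*t), PV):
  t = 1.0000: CF_t = 4.000000, DF = 0.967118, PV = 3.868472
  t = 2.0000: CF_t = 4.000000, DF = 0.935317, PV = 3.741269
  t = 3.0000: CF_t = 4.000000, DF = 0.904562, PV = 3.618248
  t = 4.0000: CF_t = 4.000000, DF = 0.874818, PV = 3.499273
  t = 5.0000: CF_t = 4.000000, DF = 0.846052, PV = 3.384210
  t = 6.0000: CF_t = 4.000000, DF = 0.818233, PV = 3.272930
  t = 7.0000: CF_t = 4.000000, DF = 0.791327, PV = 3.165310
  t = 8.0000: CF_t = 4.000000, DF = 0.765307, PV = 3.061228
  t = 9.0000: CF_t = 4.000000, DF = 0.740142, PV = 2.960569
  t = 10.0000: CF_t = 104.000000, DF = 0.715805, PV = 74.443700
Price P = sum_t PV_t = 105.015209
Macaulay numerator sum_t t * PV_t:
  t * PV_t at t = 1.0000: 3.868472
  t * PV_t at t = 2.0000: 7.482538
  t * PV_t at t = 3.0000: 10.854745
  t * PV_t at t = 4.0000: 13.997092
  t * PV_t at t = 5.0000: 16.921050
  t * PV_t at t = 6.0000: 19.637582
  t * PV_t at t = 7.0000: 22.157168
  t * PV_t at t = 8.0000: 24.489824
  t * PV_t at t = 9.0000: 26.645118
  t * PV_t at t = 10.0000: 744.437002
Macaulay duration D = (sum_t t * PV_t) / P = 890.490592 / 105.015209 = 8.479635

Answer: Macaulay duration = 8.4796 years


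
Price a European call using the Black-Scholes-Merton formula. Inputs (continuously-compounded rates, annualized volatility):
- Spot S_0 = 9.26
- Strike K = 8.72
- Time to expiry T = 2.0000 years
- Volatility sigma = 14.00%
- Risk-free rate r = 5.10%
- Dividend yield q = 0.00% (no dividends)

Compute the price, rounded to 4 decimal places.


d1 = (ln(S/K) + (r - q + 0.5*sigma^2) * T) / (sigma * sqrt(T)) = 0.91764687
d2 = d1 - sigma * sqrt(T) = 0.71965697
exp(-rT) = 0.90302955; exp(-qT) = 1.00000000
C = S_0 * exp(-qT) * N(d1) - K * exp(-rT) * N(d2)
N(d1) = 0.82059811; N(d2) = 0.76413189
C = 9.2600 * 1.00000000 * 0.82059811 - 8.7200 * 0.90302955 * 0.76413189 = 1.5816

Answer: Price = 1.5816


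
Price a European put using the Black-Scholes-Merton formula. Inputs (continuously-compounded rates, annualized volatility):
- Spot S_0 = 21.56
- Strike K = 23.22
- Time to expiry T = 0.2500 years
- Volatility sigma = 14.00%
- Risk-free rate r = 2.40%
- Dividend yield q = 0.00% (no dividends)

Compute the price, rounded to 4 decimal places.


Answer: Price = 1.6577

Derivation:
d1 = (ln(S/K) + (r - q + 0.5*sigma^2) * T) / (sigma * sqrt(T)) = -0.93891757
d2 = d1 - sigma * sqrt(T) = -1.00891757
exp(-rT) = 0.99401796; exp(-qT) = 1.00000000
P = K * exp(-rT) * N(-d2) - S_0 * exp(-qT) * N(-d1)
N(-d1) = 0.82611347; N(-d2) = 0.84349292
P = 23.2200 * 0.99401796 * 0.84349292 - 21.5600 * 1.00000000 * 0.82611347 = 1.6577


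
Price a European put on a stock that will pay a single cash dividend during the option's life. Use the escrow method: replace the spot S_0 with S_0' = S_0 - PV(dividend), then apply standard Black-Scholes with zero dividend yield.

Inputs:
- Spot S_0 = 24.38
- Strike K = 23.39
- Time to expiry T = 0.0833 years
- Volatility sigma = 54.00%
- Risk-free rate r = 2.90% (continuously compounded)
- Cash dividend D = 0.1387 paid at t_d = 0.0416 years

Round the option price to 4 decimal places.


Answer: Price = 1.0676

Derivation:
PV(D) = D * exp(-r * t_d) = 0.1387 * 0.99879433 = 0.13853277
S_0' = S_0 - PV(D) = 24.3800 - 0.13853277 = 24.24146723
d1 = (ln(S_0'/K) + (r + sigma^2/2)*T) / (sigma*sqrt(T)) = 0.32284795
d2 = d1 - sigma*sqrt(T) = 0.16699455
exp(-rT) = 0.99758722
N(-d1) = 0.37340520; N(-d2) = 0.43368717
P = K * exp(-rT) * N(-d2) - S_0' * N(-d1) = 23.3900 * 0.99758722 * 0.43368717 - 24.24146723 * 0.37340520 = 1.0676


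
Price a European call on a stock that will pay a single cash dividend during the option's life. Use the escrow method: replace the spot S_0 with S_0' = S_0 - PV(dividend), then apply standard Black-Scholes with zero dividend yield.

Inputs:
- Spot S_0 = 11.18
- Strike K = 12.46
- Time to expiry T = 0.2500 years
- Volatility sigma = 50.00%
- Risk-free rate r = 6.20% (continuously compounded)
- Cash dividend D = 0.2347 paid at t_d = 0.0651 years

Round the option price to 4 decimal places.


Answer: Price = 0.6109

Derivation:
PV(D) = D * exp(-r * t_d) = 0.2347 * 0.99597193 = 0.23375461
S_0' = S_0 - PV(D) = 11.1800 - 0.23375461 = 10.94624539
d1 = (ln(S_0'/K) + (r + sigma^2/2)*T) / (sigma*sqrt(T)) = -0.33110801
d2 = d1 - sigma*sqrt(T) = -0.58110801
exp(-rT) = 0.98461951
N(d1) = 0.37028145; N(d2) = 0.28058383
C = S_0' * N(d1) - K * exp(-rT) * N(d2) = 10.94624539 * 0.37028145 - 12.4600 * 0.98461951 * 0.28058383 = 0.6109


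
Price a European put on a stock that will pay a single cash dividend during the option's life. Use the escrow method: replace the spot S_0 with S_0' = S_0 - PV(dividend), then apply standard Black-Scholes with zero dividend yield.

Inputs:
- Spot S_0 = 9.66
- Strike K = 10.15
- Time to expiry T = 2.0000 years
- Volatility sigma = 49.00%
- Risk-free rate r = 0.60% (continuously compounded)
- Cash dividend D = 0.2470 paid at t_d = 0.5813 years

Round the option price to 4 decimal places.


Answer: Price = 2.9528

Derivation:
PV(D) = D * exp(-r * t_d) = 0.2470 * 0.99651828 = 0.24614001
S_0' = S_0 - PV(D) = 9.6600 - 0.24614001 = 9.41385999
d1 = (ln(S_0'/K) + (r + sigma^2/2)*T) / (sigma*sqrt(T)) = 0.25514918
d2 = d1 - sigma*sqrt(T) = -0.43781546
exp(-rT) = 0.98807171
N(-d1) = 0.39930394; N(-d2) = 0.66923997
P = K * exp(-rT) * N(-d2) - S_0' * N(-d1) = 10.1500 * 0.98807171 * 0.66923997 - 9.41385999 * 0.39930394 = 2.9528


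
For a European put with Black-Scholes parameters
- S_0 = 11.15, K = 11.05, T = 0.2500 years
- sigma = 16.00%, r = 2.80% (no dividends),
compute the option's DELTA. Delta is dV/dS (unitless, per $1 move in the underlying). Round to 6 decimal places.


Answer: Delta = -0.405121

Derivation:
d1 = 0.2401133743; d2 = 0.1601133743
phi(d1) = 0.3876060658; exp(-qT) = 1.0000000000; exp(-rT) = 0.9930244429
N(-d1) = 0.4051211831
Delta = -exp(-qT) * N(-d1) = -1.0000000000 * 0.4051211831 = -0.405121


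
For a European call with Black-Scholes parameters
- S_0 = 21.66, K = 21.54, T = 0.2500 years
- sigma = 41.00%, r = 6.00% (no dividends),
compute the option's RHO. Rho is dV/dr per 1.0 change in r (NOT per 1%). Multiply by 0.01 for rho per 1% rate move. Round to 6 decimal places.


Answer: Rho = 2.647697

Derivation:
d1 = 0.2027710724; d2 = -0.0022289276
phi(d1) = 0.3908245320; exp(-qT) = 1.0000000000; exp(-rT) = 0.9851119396
N(d2) = 0.4991107873
Rho = K*T*exp(-rT)*N(d2) = 21.5400 * 0.2500 * 0.9851119396 * 0.4991107873 = 2.647697


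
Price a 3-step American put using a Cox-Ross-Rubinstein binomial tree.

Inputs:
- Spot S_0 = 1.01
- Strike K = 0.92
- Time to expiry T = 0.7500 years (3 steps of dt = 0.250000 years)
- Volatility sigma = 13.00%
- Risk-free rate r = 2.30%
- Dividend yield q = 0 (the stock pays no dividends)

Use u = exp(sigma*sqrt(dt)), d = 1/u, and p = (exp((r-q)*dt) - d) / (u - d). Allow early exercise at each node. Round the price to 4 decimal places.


Answer: Price = V(0,0) = 0.0092

Derivation:
dt = T/N = 0.250000
u = exp(sigma*sqrt(dt)) = 1.067159; d = 1/u = 0.937067
p = (exp((r-q)*dt) - d) / (u - d) = 0.528083
Discount per step: exp(-r*dt) = 0.994266
Stock lattice S(k, i) with i counting down-moves:
  k=0: S(0,0) = 1.0100
  k=1: S(1,0) = 1.0778; S(1,1) = 0.9464
  k=2: S(2,0) = 1.1502; S(2,1) = 1.0100; S(2,2) = 0.8869
  k=3: S(3,0) = 1.2275; S(3,1) = 1.0778; S(3,2) = 0.9464; S(3,3) = 0.8311
Terminal payoffs V(N, i) = max(K - S_T, 0):
  V(3,0) = 0.000000; V(3,1) = 0.000000; V(3,2) = 0.000000; V(3,3) = 0.088937
Backward induction: V(k, i) = exp(-r*dt) * [p * V(k+1, i) + (1-p) * V(k+1, i+1)]; then take max(V_cont, immediate exercise) for American.
  V(2,0) = exp(-r*dt) * [p*0.000000 + (1-p)*0.000000] = 0.000000; exercise = 0.000000; V(2,0) = max -> 0.000000
  V(2,1) = exp(-r*dt) * [p*0.000000 + (1-p)*0.000000] = 0.000000; exercise = 0.000000; V(2,1) = max -> 0.000000
  V(2,2) = exp(-r*dt) * [p*0.000000 + (1-p)*0.088937] = 0.041730; exercise = 0.033124; V(2,2) = max -> 0.041730
  V(1,0) = exp(-r*dt) * [p*0.000000 + (1-p)*0.000000] = 0.000000; exercise = 0.000000; V(1,0) = max -> 0.000000
  V(1,1) = exp(-r*dt) * [p*0.000000 + (1-p)*0.041730] = 0.019580; exercise = 0.000000; V(1,1) = max -> 0.019580
  V(0,0) = exp(-r*dt) * [p*0.000000 + (1-p)*0.019580] = 0.009187; exercise = 0.000000; V(0,0) = max -> 0.009187


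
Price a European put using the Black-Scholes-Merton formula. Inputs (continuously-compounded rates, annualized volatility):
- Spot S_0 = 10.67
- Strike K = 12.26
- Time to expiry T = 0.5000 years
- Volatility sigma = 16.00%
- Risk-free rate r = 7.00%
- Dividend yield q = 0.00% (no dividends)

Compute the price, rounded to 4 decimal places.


Answer: Price = 1.2917

Derivation:
d1 = (ln(S/K) + (r - q + 0.5*sigma^2) * T) / (sigma * sqrt(T)) = -0.86183823
d2 = d1 - sigma * sqrt(T) = -0.97497532
exp(-rT) = 0.96560542; exp(-qT) = 1.00000000
P = K * exp(-rT) * N(-d2) - S_0 * exp(-qT) * N(-d1)
N(-d1) = 0.80561173; N(-d2) = 0.83521375
P = 12.2600 * 0.96560542 * 0.83521375 - 10.6700 * 1.00000000 * 0.80561173 = 1.2917


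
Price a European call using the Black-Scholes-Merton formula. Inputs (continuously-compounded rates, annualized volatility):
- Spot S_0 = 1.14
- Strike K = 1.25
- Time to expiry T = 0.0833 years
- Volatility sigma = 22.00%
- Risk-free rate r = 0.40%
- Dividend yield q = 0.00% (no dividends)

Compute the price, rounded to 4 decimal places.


d1 = (ln(S/K) + (r - q + 0.5*sigma^2) * T) / (sigma * sqrt(T)) = -1.41373431
d2 = d1 - sigma * sqrt(T) = -1.47723014
exp(-rT) = 0.99966686; exp(-qT) = 1.00000000
C = S_0 * exp(-qT) * N(d1) - K * exp(-rT) * N(d2)
N(d1) = 0.07871996; N(d2) = 0.06980698
C = 1.1400 * 1.00000000 * 0.07871996 - 1.2500 * 0.99966686 * 0.06980698 = 0.0025

Answer: Price = 0.0025


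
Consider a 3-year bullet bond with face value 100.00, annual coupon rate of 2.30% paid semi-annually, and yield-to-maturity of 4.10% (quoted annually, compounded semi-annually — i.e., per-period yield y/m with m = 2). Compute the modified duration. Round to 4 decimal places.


Coupon per period c = face * coupon_rate / m = 1.150000
Periods per year m = 2; per-period yield y/m = 0.020500
Number of cashflows N = 6
Cashflows (t years, CF_t, discount factor 1/(1+y/m)^(m*t), PV):
  t = 0.5000: CF_t = 1.150000, DF = 0.979912, PV = 1.126899
  t = 1.0000: CF_t = 1.150000, DF = 0.960227, PV = 1.104261
  t = 1.5000: CF_t = 1.150000, DF = 0.940938, PV = 1.082079
  t = 2.0000: CF_t = 1.150000, DF = 0.922036, PV = 1.060342
  t = 2.5000: CF_t = 1.150000, DF = 0.903514, PV = 1.039041
  t = 3.0000: CF_t = 101.150000, DF = 0.885364, PV = 89.554586
Price P = sum_t PV_t = 94.967208
First compute Macaulay numerator sum_t t * PV_t:
  t * PV_t at t = 0.5000: 0.563449
  t * PV_t at t = 1.0000: 1.104261
  t * PV_t at t = 1.5000: 1.623118
  t * PV_t at t = 2.0000: 2.120683
  t * PV_t at t = 2.5000: 2.597603
  t * PV_t at t = 3.0000: 268.663759
Macaulay duration D = 276.672874 / 94.967208 = 2.913352
Modified duration = D / (1 + y/m) = 2.913352 / (1 + 0.020500) = 2.854828

Answer: Modified duration = 2.8548


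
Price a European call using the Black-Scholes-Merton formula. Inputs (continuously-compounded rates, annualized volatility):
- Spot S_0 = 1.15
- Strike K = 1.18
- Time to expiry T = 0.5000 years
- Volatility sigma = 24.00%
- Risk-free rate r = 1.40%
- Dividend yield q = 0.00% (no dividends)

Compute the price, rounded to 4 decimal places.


Answer: Price = 0.0681

Derivation:
d1 = (ln(S/K) + (r - q + 0.5*sigma^2) * T) / (sigma * sqrt(T)) = -0.02564733
d2 = d1 - sigma * sqrt(T) = -0.19535296
exp(-rT) = 0.99302444; exp(-qT) = 1.00000000
C = S_0 * exp(-qT) * N(d1) - K * exp(-rT) * N(d2)
N(d1) = 0.48976932; N(d2) = 0.42255832
C = 1.1500 * 1.00000000 * 0.48976932 - 1.1800 * 0.99302444 * 0.42255832 = 0.0681


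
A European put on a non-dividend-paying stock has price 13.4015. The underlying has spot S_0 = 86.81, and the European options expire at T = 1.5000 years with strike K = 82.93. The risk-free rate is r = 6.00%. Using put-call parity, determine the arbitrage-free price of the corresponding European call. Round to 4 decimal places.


Put-call parity: C - P = S_0 * exp(-qT) - K * exp(-rT).
S_0 * exp(-qT) = 86.8100 * 1.00000000 = 86.81000000
K * exp(-rT) = 82.9300 * 0.91393119 = 75.79231319
C = P + S*exp(-qT) - K*exp(-rT)
C = 13.4015 + 86.81000000 - 75.79231319 = 24.4192

Answer: Call price = 24.4192


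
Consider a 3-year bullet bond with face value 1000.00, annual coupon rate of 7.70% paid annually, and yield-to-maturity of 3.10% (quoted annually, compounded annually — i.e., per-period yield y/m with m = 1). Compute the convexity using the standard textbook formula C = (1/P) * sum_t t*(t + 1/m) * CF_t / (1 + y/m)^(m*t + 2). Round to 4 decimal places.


Answer: Convexity = 10.3055

Derivation:
Coupon per period c = face * coupon_rate / m = 77.000000
Periods per year m = 1; per-period yield y/m = 0.031000
Number of cashflows N = 3
Cashflows (t years, CF_t, discount factor 1/(1+y/m)^(m*t), PV):
  t = 1.0000: CF_t = 77.000000, DF = 0.969932, PV = 74.684772
  t = 2.0000: CF_t = 77.000000, DF = 0.940768, PV = 72.439158
  t = 3.0000: CF_t = 1077.000000, DF = 0.912481, PV = 982.742431
Price P = sum_t PV_t = 1129.866361
Convexity numerator sum_t t*(t + 1/m) * CF_t / (1+y/m)^(m*t + 2):
  t = 1.0000: term = 140.522130
  t = 2.0000: term = 408.890777
  t = 3.0000: term = 11094.394966
Convexity = (1/P) * sum = 11643.807873 / 1129.866361 = 10.305474


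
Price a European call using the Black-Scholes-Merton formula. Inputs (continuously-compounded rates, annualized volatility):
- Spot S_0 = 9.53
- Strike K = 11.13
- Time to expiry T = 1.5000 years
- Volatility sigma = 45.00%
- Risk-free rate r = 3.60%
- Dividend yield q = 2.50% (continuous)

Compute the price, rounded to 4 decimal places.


Answer: Price = 1.5240

Derivation:
d1 = (ln(S/K) + (r - q + 0.5*sigma^2) * T) / (sigma * sqrt(T)) = 0.02390621
d2 = d1 - sigma * sqrt(T) = -0.52722898
exp(-rT) = 0.94743211; exp(-qT) = 0.96319442
C = S_0 * exp(-qT) * N(d1) - K * exp(-rT) * N(d2)
N(d1) = 0.50953629; N(d2) = 0.29901729
C = 9.5300 * 0.96319442 * 0.50953629 - 11.1300 * 0.94743211 * 0.29901729 = 1.5240


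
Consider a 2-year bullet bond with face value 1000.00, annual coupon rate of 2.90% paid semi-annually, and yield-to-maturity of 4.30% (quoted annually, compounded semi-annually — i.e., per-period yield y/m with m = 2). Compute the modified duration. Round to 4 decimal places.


Answer: Modified duration = 1.9157

Derivation:
Coupon per period c = face * coupon_rate / m = 14.500000
Periods per year m = 2; per-period yield y/m = 0.021500
Number of cashflows N = 4
Cashflows (t years, CF_t, discount factor 1/(1+y/m)^(m*t), PV):
  t = 0.5000: CF_t = 14.500000, DF = 0.978953, PV = 14.194812
  t = 1.0000: CF_t = 14.500000, DF = 0.958348, PV = 13.896047
  t = 1.5000: CF_t = 14.500000, DF = 0.938177, PV = 13.603570
  t = 2.0000: CF_t = 1014.500000, DF = 0.918431, PV = 931.748211
Price P = sum_t PV_t = 973.442639
First compute Macaulay numerator sum_t t * PV_t:
  t * PV_t at t = 0.5000: 7.097406
  t * PV_t at t = 1.0000: 13.896047
  t * PV_t at t = 1.5000: 20.405355
  t * PV_t at t = 2.0000: 1863.496422
Macaulay duration D = 1904.895229 / 973.442639 = 1.956864
Modified duration = D / (1 + y/m) = 1.956864 / (1 + 0.021500) = 1.915677


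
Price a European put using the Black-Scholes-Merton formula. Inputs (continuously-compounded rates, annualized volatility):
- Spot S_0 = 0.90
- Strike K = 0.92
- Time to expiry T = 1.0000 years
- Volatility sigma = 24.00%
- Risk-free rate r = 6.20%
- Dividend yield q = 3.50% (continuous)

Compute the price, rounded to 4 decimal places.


Answer: Price = 0.0806

Derivation:
d1 = (ln(S/K) + (r - q + 0.5*sigma^2) * T) / (sigma * sqrt(T)) = 0.14092122
d2 = d1 - sigma * sqrt(T) = -0.09907878
exp(-rT) = 0.93988289; exp(-qT) = 0.96560542
P = K * exp(-rT) * N(-d2) - S_0 * exp(-qT) * N(-d1)
N(-d1) = 0.44396609; N(-d2) = 0.53946214
P = 0.9200 * 0.93988289 * 0.53946214 - 0.9000 * 0.96560542 * 0.44396609 = 0.0806


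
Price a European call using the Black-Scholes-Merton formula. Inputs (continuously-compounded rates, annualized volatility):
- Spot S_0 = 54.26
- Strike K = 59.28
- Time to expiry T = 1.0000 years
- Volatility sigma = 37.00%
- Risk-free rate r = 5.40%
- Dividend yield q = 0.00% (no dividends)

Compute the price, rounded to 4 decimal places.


Answer: Price = 7.1864

Derivation:
d1 = (ln(S/K) + (r - q + 0.5*sigma^2) * T) / (sigma * sqrt(T)) = 0.09179818
d2 = d1 - sigma * sqrt(T) = -0.27820182
exp(-rT) = 0.94743211; exp(-qT) = 1.00000000
C = S_0 * exp(-qT) * N(d1) - K * exp(-rT) * N(d2)
N(d1) = 0.53657080; N(d2) = 0.39042872
C = 54.2600 * 1.00000000 * 0.53657080 - 59.2800 * 0.94743211 * 0.39042872 = 7.1864


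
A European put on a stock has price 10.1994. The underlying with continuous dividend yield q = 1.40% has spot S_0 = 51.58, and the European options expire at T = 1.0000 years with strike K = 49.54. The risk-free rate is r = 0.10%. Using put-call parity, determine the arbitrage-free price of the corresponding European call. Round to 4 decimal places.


Put-call parity: C - P = S_0 * exp(-qT) - K * exp(-rT).
S_0 * exp(-qT) = 51.5800 * 0.98609754 = 50.86291133
K * exp(-rT) = 49.5400 * 0.99900050 = 49.49048476
C = P + S*exp(-qT) - K*exp(-rT)
C = 10.1994 + 50.86291133 - 49.49048476 = 11.5718

Answer: Call price = 11.5718


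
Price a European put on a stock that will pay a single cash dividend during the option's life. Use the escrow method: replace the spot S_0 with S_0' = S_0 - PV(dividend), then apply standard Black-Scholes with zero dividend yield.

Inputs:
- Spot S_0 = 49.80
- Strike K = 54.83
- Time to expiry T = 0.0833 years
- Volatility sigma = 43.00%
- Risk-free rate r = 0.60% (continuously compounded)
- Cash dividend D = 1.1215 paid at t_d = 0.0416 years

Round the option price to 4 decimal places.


Answer: Price = 6.7048

Derivation:
PV(D) = D * exp(-r * t_d) = 1.1215 * 0.99975043 = 1.12122011
S_0' = S_0 - PV(D) = 49.8000 - 1.12122011 = 48.67877989
d1 = (ln(S_0'/K) + (r + sigma^2/2)*T) / (sigma*sqrt(T)) = -0.89273577
d2 = d1 - sigma*sqrt(T) = -1.01684125
exp(-rT) = 0.99950032
N(-d1) = 0.81400065; N(-d2) = 0.84538552
P = K * exp(-rT) * N(-d2) - S_0' * N(-d1) = 54.8300 * 0.99950032 * 0.84538552 - 48.67877989 * 0.81400065 = 6.7048
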